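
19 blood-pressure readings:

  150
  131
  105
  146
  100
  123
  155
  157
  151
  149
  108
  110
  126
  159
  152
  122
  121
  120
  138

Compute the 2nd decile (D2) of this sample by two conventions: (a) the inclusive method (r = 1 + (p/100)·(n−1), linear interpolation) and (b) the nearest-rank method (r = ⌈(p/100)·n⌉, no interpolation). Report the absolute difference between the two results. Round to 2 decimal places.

6.00

Sorted: 100, 105, 108, 110, 120, 121, 122, 123, 126, 131, 138, 146, 149, 150, 151, 152, 155, 157, 159.
n = 19.
(a) r = 4.6; between ranks 4 (110) and 5 (120): 116.
(b) the nearest-rank method: rank 4 → 110.
|116 − 110| = 6.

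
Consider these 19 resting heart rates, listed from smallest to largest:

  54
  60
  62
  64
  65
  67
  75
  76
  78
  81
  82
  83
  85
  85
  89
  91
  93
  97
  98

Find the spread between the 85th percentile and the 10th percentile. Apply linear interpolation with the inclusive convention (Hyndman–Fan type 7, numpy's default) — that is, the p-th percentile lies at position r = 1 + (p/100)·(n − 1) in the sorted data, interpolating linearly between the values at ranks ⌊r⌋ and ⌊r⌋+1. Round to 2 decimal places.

30.00

n = 19.
P10: r = 2.8; ranks 2–3 are 60, 62; interpolating gives 61.6.
P85: r = 16.3; ranks 16–17 are 91, 93; interpolating gives 91.6.
Difference: 91.6 − 61.6 = 30.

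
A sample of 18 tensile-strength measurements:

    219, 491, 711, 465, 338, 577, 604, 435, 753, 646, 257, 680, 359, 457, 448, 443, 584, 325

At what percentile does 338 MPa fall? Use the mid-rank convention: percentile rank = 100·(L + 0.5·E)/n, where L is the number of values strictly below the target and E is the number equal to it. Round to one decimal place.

Sorted: 219, 257, 325, 338, 359, 435, 443, 448, 457, 465, 491, 577, 584, 604, 646, 680, 711, 753.
Count below 338: L = 3; count equal: E = 1; n = 18.
Percentile rank = 100·(3 + 0.5·1)/18 = 100·3.5/18 = 19.44.

19.4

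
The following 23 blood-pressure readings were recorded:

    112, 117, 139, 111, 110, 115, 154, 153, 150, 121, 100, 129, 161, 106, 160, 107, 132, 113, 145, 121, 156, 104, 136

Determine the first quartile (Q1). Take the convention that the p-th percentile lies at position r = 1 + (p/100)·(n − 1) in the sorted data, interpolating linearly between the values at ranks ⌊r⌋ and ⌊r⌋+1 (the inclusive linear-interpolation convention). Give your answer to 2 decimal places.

Sorted: 100, 104, 106, 107, 110, 111, 112, 113, 115, 117, 121, 121, 129, 132, 136, 139, 145, 150, 153, 154, 156, 160, 161.
n = 23.
r = 1 + (25/100)·(23 − 1) = 1 + 5.5 = 6.5.
Rank 6 is 111 and rank 7 is 112.
Interpolate: 111 + 0.5·(112 − 111) = 111 + 0.5·1 = 111.5.

111.50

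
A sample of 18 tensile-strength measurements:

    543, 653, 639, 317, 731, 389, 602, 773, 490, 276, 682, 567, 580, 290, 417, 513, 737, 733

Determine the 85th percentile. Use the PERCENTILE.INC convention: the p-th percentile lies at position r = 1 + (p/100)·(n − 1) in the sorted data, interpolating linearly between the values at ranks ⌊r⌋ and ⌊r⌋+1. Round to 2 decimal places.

Sorted: 276, 290, 317, 389, 417, 490, 513, 543, 567, 580, 602, 639, 653, 682, 731, 733, 737, 773.
n = 18.
r = 1 + (85/100)·(18 − 1) = 1 + 14.45 = 15.45.
Rank 15 is 731 and rank 16 is 733.
Interpolate: 731 + 0.45·(733 − 731) = 731 + 0.45·2 = 731.9.

731.90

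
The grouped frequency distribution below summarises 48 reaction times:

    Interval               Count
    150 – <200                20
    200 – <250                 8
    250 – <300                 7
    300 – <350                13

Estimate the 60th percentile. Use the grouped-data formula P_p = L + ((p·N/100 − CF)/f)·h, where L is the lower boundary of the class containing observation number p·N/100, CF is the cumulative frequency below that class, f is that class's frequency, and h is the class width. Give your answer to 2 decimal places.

N = 48; target position k = 60/100 · 48 = 28.8.
Cumulative frequencies: 20, 28, 35, 48.
Observation 28.8 falls in the class 250 – <300.
L = 250, CF = 28, f = 7, h = 50.
P60 = 250 + ((28.8 − 28)/7)·50 = 250 + 5.71429 = 255.714.

255.71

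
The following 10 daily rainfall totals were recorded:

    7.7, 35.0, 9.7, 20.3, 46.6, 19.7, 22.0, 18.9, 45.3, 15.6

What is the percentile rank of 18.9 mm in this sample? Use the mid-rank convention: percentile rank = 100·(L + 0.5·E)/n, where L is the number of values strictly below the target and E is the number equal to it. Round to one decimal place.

Sorted: 7.7, 9.7, 15.6, 18.9, 19.7, 20.3, 22.0, 35.0, 45.3, 46.6.
Count below 18.9: L = 3; count equal: E = 1; n = 10.
Percentile rank = 100·(3 + 0.5·1)/10 = 100·3.5/10 = 35.

35.0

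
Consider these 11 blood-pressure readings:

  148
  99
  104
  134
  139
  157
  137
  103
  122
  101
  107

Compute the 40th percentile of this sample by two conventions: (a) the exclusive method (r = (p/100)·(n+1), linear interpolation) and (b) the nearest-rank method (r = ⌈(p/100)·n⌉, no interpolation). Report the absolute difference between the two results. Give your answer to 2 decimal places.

0.60

Sorted: 99, 101, 103, 104, 107, 122, 134, 137, 139, 148, 157.
n = 11.
(a) r = 4.8; between ranks 4 (104) and 5 (107): 106.4.
(b) the nearest-rank method: rank 5 → 107.
|106.4 − 107| = 0.6.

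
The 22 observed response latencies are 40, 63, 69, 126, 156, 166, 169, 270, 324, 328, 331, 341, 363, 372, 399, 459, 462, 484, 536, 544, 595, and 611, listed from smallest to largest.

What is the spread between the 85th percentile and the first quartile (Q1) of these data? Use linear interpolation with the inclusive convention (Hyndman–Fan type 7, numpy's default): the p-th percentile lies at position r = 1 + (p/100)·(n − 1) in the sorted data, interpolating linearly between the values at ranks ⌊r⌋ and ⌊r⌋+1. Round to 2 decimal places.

361.45

n = 22.
P25: r = 6.25; ranks 6–7 are 166, 169; interpolating gives 166.75.
P85: r = 18.85; ranks 18–19 are 484, 536; interpolating gives 528.2.
Difference: 528.2 − 166.75 = 361.45.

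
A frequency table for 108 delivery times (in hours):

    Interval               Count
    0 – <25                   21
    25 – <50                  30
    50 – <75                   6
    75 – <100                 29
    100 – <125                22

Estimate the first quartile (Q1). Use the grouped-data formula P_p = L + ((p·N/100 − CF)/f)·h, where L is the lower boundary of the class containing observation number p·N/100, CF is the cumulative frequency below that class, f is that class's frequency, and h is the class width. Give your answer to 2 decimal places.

30.00

N = 108; target position k = 25/100 · 108 = 27.
Cumulative frequencies: 21, 51, 57, 86, 108.
Observation 27 falls in the class 25 – <50.
L = 25, CF = 21, f = 30, h = 25.
P25 = 25 + ((27 − 21)/30)·25 = 25 + 5 = 30.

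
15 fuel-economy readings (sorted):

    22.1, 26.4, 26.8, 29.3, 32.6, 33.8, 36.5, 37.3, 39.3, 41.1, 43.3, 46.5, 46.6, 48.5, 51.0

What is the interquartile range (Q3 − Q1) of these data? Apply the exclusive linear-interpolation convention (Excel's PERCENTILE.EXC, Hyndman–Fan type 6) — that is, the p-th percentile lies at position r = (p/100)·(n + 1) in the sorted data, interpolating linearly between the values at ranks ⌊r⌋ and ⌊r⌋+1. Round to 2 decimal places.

n = 15.
P25: r = 4 (integer) → 29.3.
P75: r = 12 (integer) → 46.5.
Difference: 46.5 − 29.3 = 17.2.

17.20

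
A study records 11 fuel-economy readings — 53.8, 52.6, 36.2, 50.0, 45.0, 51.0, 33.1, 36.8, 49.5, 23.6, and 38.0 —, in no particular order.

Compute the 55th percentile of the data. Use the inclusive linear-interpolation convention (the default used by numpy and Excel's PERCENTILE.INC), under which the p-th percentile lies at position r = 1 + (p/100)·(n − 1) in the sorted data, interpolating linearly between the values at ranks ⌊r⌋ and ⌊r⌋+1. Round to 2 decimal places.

47.25

Sorted: 23.6, 33.1, 36.2, 36.8, 38.0, 45.0, 49.5, 50.0, 51.0, 52.6, 53.8.
n = 11.
r = 1 + (55/100)·(11 − 1) = 1 + 5.5 = 6.5.
Rank 6 is 45.0 and rank 7 is 49.5.
Interpolate: 45.0 + 0.5·(49.5 − 45.0) = 45.0 + 0.5·4.5 = 47.25.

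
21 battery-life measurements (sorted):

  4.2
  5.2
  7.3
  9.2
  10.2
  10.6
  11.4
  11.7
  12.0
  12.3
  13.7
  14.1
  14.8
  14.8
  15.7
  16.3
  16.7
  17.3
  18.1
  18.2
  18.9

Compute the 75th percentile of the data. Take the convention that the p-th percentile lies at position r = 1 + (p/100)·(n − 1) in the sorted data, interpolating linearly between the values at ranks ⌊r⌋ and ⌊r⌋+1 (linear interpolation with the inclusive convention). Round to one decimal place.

16.3

n = 21.
r = 1 + (75/100)·(21 − 1) = 1 + 15 = 16.
r is an integer, so P75 is the value at rank 16: 16.3.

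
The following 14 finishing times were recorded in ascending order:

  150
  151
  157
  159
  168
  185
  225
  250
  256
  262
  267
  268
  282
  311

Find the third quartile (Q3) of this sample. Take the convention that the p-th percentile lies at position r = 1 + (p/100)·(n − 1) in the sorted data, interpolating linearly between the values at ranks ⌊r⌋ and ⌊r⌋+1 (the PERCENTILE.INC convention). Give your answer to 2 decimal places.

n = 14.
r = 1 + (75/100)·(14 − 1) = 1 + 9.75 = 10.75.
Rank 10 is 262 and rank 11 is 267.
Interpolate: 262 + 0.75·(267 − 262) = 262 + 0.75·5 = 265.75.

265.75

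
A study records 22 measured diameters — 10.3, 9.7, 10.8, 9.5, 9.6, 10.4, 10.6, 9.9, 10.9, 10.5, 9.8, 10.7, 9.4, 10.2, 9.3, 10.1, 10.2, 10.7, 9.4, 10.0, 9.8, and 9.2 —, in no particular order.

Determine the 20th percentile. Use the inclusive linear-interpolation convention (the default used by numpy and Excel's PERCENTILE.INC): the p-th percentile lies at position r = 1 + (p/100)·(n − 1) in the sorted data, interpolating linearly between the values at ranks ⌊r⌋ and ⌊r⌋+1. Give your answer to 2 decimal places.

9.52

Sorted: 9.2, 9.3, 9.4, 9.4, 9.5, 9.6, 9.7, 9.8, 9.8, 9.9, 10.0, 10.1, 10.2, 10.2, 10.3, 10.4, 10.5, 10.6, 10.7, 10.7, 10.8, 10.9.
n = 22.
r = 1 + (20/100)·(22 − 1) = 1 + 4.2 = 5.2.
Rank 5 is 9.5 and rank 6 is 9.6.
Interpolate: 9.5 + 0.2·(9.6 − 9.5) = 9.5 + 0.2·0.1 = 9.52.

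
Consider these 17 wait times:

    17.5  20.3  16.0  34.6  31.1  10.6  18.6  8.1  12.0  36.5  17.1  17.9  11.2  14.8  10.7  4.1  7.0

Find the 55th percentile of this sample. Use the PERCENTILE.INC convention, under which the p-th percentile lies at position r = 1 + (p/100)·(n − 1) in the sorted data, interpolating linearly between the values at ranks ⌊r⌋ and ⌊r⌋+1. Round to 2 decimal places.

Sorted: 4.1, 7.0, 8.1, 10.6, 10.7, 11.2, 12.0, 14.8, 16.0, 17.1, 17.5, 17.9, 18.6, 20.3, 31.1, 34.6, 36.5.
n = 17.
r = 1 + (55/100)·(17 − 1) = 1 + 8.8 = 9.8.
Rank 9 is 16.0 and rank 10 is 17.1.
Interpolate: 16.0 + 0.8·(17.1 − 16.0) = 16.0 + 0.8·1.1 = 16.88.

16.88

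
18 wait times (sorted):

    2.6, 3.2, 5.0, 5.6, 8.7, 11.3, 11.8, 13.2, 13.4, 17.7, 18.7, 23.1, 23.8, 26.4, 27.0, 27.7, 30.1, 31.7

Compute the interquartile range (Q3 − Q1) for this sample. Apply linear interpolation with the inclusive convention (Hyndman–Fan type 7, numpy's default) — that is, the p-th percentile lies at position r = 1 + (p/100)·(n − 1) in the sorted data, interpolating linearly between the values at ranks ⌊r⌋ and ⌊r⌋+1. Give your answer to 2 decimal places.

16.40

n = 18.
P25: r = 5.25; ranks 5–6 are 8.7, 11.3; interpolating gives 9.35.
P75: r = 13.75; ranks 13–14 are 23.8, 26.4; interpolating gives 25.75.
Difference: 25.75 − 9.35 = 16.4.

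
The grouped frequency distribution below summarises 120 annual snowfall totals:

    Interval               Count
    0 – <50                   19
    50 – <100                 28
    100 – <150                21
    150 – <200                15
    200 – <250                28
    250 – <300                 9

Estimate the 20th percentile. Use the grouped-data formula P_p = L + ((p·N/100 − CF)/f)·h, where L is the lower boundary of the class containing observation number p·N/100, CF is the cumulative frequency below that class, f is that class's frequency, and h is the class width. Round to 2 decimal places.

N = 120; target position k = 20/100 · 120 = 24.
Cumulative frequencies: 19, 47, 68, 83, 111, 120.
Observation 24 falls in the class 50 – <100.
L = 50, CF = 19, f = 28, h = 50.
P20 = 50 + ((24 − 19)/28)·50 = 50 + 8.92857 = 58.9286.

58.93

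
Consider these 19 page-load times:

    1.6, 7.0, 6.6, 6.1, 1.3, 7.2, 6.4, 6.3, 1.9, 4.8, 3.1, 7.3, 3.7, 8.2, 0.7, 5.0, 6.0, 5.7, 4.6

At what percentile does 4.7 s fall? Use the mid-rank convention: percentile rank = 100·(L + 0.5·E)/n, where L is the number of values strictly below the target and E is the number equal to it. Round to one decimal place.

36.8

Sorted: 0.7, 1.3, 1.6, 1.9, 3.1, 3.7, 4.6, 4.8, 5.0, 5.7, 6.0, 6.1, 6.3, 6.4, 6.6, 7.0, 7.2, 7.3, 8.2.
Count below 4.7: L = 7; count equal: E = 0; n = 19.
Percentile rank = 100·(7 + 0.5·0)/19 = 100·7/19 = 36.84.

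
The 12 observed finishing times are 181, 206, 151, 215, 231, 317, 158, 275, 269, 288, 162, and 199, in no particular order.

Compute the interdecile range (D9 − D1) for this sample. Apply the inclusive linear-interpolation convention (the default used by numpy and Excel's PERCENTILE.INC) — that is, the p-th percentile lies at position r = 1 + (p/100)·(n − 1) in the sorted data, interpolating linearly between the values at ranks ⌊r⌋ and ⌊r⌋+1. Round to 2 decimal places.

128.30

Sorted: 151, 158, 162, 181, 199, 206, 215, 231, 269, 275, 288, 317.
n = 12.
P10: r = 2.1; ranks 2–3 are 158, 162; interpolating gives 158.4.
P90: r = 10.9; ranks 10–11 are 275, 288; interpolating gives 286.7.
Difference: 286.7 − 158.4 = 128.3.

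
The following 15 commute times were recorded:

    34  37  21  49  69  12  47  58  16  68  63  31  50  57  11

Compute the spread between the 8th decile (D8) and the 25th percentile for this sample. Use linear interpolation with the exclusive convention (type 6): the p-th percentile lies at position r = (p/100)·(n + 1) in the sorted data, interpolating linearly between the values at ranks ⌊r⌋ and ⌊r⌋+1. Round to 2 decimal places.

41.00

Sorted: 11, 12, 16, 21, 31, 34, 37, 47, 49, 50, 57, 58, 63, 68, 69.
n = 15.
P25: r = 4 (integer) → 21.
P80: r = 12.8; ranks 12–13 are 58, 63; interpolating gives 62.
Difference: 62 − 21 = 41.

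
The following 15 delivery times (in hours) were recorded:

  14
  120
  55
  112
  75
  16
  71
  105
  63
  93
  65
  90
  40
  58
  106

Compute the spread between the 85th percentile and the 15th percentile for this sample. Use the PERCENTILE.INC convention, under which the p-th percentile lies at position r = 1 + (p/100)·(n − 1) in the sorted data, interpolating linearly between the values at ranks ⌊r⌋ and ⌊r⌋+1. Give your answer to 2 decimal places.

64.40

Sorted: 14, 16, 40, 55, 58, 63, 65, 71, 75, 90, 93, 105, 106, 112, 120.
n = 15.
P15: r = 3.1; ranks 3–4 are 40, 55; interpolating gives 41.5.
P85: r = 12.9; ranks 12–13 are 105, 106; interpolating gives 105.9.
Difference: 105.9 − 41.5 = 64.4.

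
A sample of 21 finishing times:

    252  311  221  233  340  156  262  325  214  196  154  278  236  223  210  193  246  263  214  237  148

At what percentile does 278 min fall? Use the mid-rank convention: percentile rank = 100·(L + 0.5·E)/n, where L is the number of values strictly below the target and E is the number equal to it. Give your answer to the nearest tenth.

Sorted: 148, 154, 156, 193, 196, 210, 214, 214, 221, 223, 233, 236, 237, 246, 252, 262, 263, 278, 311, 325, 340.
Count below 278: L = 17; count equal: E = 1; n = 21.
Percentile rank = 100·(17 + 0.5·1)/21 = 100·17.5/21 = 83.33.

83.3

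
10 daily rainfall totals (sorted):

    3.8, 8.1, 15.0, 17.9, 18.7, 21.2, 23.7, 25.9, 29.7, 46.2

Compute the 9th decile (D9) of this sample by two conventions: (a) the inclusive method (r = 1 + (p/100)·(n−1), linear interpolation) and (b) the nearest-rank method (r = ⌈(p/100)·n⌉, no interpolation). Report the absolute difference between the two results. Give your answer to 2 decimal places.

n = 10.
(a) r = 9.1; between ranks 9 (29.7) and 10 (46.2): 31.35.
(b) the nearest-rank method: rank 9 → 29.7.
|31.35 − 29.7| = 1.65.

1.65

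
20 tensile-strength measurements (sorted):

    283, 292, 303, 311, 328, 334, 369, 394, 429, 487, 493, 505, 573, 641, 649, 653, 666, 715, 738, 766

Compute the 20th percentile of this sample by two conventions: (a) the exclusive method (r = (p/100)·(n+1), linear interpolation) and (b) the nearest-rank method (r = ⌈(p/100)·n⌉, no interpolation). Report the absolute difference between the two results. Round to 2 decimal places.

3.40

n = 20.
(a) r = 4.2; between ranks 4 (311) and 5 (328): 314.4.
(b) the nearest-rank method: rank 4 → 311.
|314.4 − 311| = 3.4.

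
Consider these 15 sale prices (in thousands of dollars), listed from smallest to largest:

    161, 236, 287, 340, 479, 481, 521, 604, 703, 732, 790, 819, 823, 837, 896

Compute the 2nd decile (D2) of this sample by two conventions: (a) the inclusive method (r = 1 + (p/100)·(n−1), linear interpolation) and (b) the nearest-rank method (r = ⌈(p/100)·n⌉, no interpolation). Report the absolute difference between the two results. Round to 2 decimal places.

42.40

n = 15.
(a) r = 3.8; between ranks 3 (287) and 4 (340): 329.4.
(b) the nearest-rank method: rank 3 → 287.
|329.4 − 287| = 42.4.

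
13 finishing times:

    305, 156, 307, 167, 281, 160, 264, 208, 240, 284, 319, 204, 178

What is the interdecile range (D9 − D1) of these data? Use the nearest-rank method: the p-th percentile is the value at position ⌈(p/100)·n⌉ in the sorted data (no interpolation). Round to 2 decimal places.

147.00

Sorted: 156, 160, 167, 178, 204, 208, 240, 264, 281, 284, 305, 307, 319.
n = 13.
P10: rank ⌈10/100·13⌉ = 2 → 160.
P90: rank ⌈90/100·13⌉ = 12 → 307.
Difference: 307 − 160 = 147.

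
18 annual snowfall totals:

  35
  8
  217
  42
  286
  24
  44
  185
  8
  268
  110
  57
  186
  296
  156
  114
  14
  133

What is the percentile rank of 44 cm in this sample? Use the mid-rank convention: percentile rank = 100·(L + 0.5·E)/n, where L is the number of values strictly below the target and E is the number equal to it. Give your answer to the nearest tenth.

36.1

Sorted: 8, 8, 14, 24, 35, 42, 44, 57, 110, 114, 133, 156, 185, 186, 217, 268, 286, 296.
Count below 44: L = 6; count equal: E = 1; n = 18.
Percentile rank = 100·(6 + 0.5·1)/18 = 100·6.5/18 = 36.11.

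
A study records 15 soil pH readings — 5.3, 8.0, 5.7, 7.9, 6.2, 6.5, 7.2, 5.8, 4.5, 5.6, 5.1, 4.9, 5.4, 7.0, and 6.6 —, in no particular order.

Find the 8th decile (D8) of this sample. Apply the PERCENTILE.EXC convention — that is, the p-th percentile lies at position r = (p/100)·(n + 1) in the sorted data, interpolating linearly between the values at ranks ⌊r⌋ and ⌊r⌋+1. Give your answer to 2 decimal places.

Sorted: 4.5, 4.9, 5.1, 5.3, 5.4, 5.6, 5.7, 5.8, 6.2, 6.5, 6.6, 7.0, 7.2, 7.9, 8.0.
n = 15.
r = (80/100)·(15 + 1) = 12.8.
Rank 12 is 7.0 and rank 13 is 7.2.
Interpolate: 7.0 + 0.8·(7.2 − 7.0) = 7.0 + 0.8·0.2 = 7.16.

7.16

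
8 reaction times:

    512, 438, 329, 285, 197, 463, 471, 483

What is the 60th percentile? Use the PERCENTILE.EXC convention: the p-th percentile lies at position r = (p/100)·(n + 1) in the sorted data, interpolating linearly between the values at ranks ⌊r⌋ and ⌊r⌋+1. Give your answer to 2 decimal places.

Sorted: 197, 285, 329, 438, 463, 471, 483, 512.
n = 8.
r = (60/100)·(8 + 1) = 5.4.
Rank 5 is 463 and rank 6 is 471.
Interpolate: 463 + 0.4·(471 − 463) = 463 + 0.4·8 = 466.2.

466.20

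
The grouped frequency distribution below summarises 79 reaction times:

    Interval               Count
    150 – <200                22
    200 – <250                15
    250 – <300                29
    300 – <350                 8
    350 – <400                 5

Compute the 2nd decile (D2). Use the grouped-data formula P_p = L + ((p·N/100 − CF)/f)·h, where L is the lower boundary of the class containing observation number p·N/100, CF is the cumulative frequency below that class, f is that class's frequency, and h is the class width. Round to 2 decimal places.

N = 79; target position k = 20/100 · 79 = 15.8.
Cumulative frequencies: 22, 37, 66, 74, 79.
Observation 15.8 falls in the class 150 – <200.
L = 150, CF = 0, f = 22, h = 50.
P20 = 150 + ((15.8 − 0)/22)·50 = 150 + 35.9091 = 185.909.

185.91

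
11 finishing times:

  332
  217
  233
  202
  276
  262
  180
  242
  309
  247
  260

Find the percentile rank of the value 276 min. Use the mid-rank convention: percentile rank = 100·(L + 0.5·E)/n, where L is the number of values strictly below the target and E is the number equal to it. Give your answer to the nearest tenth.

Sorted: 180, 202, 217, 233, 242, 247, 260, 262, 276, 309, 332.
Count below 276: L = 8; count equal: E = 1; n = 11.
Percentile rank = 100·(8 + 0.5·1)/11 = 100·8.5/11 = 77.27.

77.3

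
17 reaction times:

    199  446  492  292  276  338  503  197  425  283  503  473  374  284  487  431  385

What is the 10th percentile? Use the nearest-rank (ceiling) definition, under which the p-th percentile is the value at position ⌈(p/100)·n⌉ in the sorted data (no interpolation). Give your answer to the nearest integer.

Sorted: 197, 199, 276, 283, 284, 292, 338, 374, 385, 425, 431, 446, 473, 487, 492, 503, 503.
n = 17.
Position = ⌈10/100 · 17⌉ = ⌈1.7⌉ = 2.
The value at rank 2 is 199.

199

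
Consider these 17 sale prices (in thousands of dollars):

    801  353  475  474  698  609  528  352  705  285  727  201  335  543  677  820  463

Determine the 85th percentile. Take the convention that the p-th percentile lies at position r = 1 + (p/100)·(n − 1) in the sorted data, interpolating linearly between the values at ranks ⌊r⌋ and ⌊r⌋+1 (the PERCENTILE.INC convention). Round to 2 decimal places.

Sorted: 201, 285, 335, 352, 353, 463, 474, 475, 528, 543, 609, 677, 698, 705, 727, 801, 820.
n = 17.
r = 1 + (85/100)·(17 − 1) = 1 + 13.6 = 14.6.
Rank 14 is 705 and rank 15 is 727.
Interpolate: 705 + 0.6·(727 − 705) = 705 + 0.6·22 = 718.2.

718.20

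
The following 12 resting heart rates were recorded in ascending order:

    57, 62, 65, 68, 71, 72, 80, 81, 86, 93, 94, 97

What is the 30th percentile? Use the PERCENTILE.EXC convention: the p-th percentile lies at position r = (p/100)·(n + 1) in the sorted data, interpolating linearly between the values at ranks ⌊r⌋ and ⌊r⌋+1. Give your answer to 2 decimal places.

67.70

n = 12.
r = (30/100)·(12 + 1) = 3.9.
Rank 3 is 65 and rank 4 is 68.
Interpolate: 65 + 0.9·(68 − 65) = 65 + 0.9·3 = 67.7.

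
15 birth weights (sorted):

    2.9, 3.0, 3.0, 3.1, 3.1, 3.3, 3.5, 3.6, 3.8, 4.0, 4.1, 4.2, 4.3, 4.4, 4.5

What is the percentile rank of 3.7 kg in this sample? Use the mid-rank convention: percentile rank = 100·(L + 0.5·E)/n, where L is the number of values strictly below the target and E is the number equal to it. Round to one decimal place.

53.3

Count below 3.7: L = 8; count equal: E = 0; n = 15.
Percentile rank = 100·(8 + 0.5·0)/15 = 100·8/15 = 53.33.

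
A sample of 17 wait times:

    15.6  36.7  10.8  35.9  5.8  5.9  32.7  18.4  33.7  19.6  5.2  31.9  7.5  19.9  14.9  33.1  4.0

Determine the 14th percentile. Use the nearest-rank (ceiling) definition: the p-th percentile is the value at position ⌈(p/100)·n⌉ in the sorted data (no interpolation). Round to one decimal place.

5.8

Sorted: 4.0, 5.2, 5.8, 5.9, 7.5, 10.8, 14.9, 15.6, 18.4, 19.6, 19.9, 31.9, 32.7, 33.1, 33.7, 35.9, 36.7.
n = 17.
Position = ⌈14/100 · 17⌉ = ⌈2.38⌉ = 3.
The value at rank 3 is 5.8.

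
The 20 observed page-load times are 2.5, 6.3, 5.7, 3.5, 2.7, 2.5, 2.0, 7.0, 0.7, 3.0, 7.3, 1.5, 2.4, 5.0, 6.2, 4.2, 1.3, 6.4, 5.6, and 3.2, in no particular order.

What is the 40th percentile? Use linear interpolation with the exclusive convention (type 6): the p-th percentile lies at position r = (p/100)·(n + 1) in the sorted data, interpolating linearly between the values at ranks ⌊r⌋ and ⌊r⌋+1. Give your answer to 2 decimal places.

Sorted: 0.7, 1.3, 1.5, 2.0, 2.4, 2.5, 2.5, 2.7, 3.0, 3.2, 3.5, 4.2, 5.0, 5.6, 5.7, 6.2, 6.3, 6.4, 7.0, 7.3.
n = 20.
r = (40/100)·(20 + 1) = 8.4.
Rank 8 is 2.7 and rank 9 is 3.0.
Interpolate: 2.7 + 0.4·(3.0 − 2.7) = 2.7 + 0.4·0.3 = 2.82.

2.82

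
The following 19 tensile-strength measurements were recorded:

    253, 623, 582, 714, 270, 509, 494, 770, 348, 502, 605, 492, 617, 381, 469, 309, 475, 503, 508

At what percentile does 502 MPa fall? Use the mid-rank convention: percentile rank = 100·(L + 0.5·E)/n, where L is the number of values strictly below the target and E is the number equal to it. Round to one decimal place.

50.0

Sorted: 253, 270, 309, 348, 381, 469, 475, 492, 494, 502, 503, 508, 509, 582, 605, 617, 623, 714, 770.
Count below 502: L = 9; count equal: E = 1; n = 19.
Percentile rank = 100·(9 + 0.5·1)/19 = 100·9.5/19 = 50.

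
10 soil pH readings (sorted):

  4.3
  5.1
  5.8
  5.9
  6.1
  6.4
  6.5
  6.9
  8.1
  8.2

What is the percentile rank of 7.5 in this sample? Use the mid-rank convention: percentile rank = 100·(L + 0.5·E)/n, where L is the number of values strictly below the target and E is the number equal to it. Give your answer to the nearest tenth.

80.0

Count below 7.5: L = 8; count equal: E = 0; n = 10.
Percentile rank = 100·(8 + 0.5·0)/10 = 100·8/10 = 80.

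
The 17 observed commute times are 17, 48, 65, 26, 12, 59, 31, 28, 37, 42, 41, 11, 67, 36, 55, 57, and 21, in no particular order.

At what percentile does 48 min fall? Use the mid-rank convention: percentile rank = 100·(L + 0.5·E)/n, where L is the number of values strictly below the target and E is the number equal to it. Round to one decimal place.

Sorted: 11, 12, 17, 21, 26, 28, 31, 36, 37, 41, 42, 48, 55, 57, 59, 65, 67.
Count below 48: L = 11; count equal: E = 1; n = 17.
Percentile rank = 100·(11 + 0.5·1)/17 = 100·11.5/17 = 67.65.

67.6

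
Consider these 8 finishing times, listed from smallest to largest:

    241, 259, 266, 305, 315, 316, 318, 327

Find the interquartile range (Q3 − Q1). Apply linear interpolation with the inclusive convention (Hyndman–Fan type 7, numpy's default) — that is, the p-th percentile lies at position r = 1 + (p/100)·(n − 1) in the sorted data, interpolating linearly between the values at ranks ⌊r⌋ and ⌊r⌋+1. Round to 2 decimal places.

52.25

n = 8.
P25: r = 2.75; ranks 2–3 are 259, 266; interpolating gives 264.25.
P75: r = 6.25; ranks 6–7 are 316, 318; interpolating gives 316.5.
Difference: 316.5 − 264.25 = 52.25.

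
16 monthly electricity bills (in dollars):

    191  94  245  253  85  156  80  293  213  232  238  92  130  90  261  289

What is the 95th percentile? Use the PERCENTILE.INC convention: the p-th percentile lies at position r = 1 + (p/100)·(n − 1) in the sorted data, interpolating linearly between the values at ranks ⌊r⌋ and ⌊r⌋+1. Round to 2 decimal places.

290.00

Sorted: 80, 85, 90, 92, 94, 130, 156, 191, 213, 232, 238, 245, 253, 261, 289, 293.
n = 16.
r = 1 + (95/100)·(16 − 1) = 1 + 14.25 = 15.25.
Rank 15 is 289 and rank 16 is 293.
Interpolate: 289 + 0.25·(293 − 289) = 289 + 0.25·4 = 290.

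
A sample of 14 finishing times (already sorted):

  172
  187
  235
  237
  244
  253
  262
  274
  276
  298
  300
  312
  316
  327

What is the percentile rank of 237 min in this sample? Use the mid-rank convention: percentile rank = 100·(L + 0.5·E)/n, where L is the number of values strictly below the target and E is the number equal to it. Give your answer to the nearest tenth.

Count below 237: L = 3; count equal: E = 1; n = 14.
Percentile rank = 100·(3 + 0.5·1)/14 = 100·3.5/14 = 25.

25.0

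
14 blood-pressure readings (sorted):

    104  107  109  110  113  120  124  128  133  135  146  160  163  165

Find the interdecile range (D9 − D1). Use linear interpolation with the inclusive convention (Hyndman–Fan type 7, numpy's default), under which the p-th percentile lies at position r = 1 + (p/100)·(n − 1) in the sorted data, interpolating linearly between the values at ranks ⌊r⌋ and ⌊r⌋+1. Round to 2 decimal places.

n = 14.
P10: r = 2.3; ranks 2–3 are 107, 109; interpolating gives 107.6.
P90: r = 12.7; ranks 12–13 are 160, 163; interpolating gives 162.1.
Difference: 162.1 − 107.6 = 54.5.

54.50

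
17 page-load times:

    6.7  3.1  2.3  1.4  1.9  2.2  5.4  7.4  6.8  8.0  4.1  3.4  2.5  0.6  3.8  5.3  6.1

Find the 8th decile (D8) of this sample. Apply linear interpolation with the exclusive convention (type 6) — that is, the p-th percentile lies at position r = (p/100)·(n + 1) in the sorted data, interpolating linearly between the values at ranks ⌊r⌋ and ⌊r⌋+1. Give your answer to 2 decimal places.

6.74

Sorted: 0.6, 1.4, 1.9, 2.2, 2.3, 2.5, 3.1, 3.4, 3.8, 4.1, 5.3, 5.4, 6.1, 6.7, 6.8, 7.4, 8.0.
n = 17.
r = (80/100)·(17 + 1) = 14.4.
Rank 14 is 6.7 and rank 15 is 6.8.
Interpolate: 6.7 + 0.4·(6.8 − 6.7) = 6.7 + 0.4·0.1 = 6.74.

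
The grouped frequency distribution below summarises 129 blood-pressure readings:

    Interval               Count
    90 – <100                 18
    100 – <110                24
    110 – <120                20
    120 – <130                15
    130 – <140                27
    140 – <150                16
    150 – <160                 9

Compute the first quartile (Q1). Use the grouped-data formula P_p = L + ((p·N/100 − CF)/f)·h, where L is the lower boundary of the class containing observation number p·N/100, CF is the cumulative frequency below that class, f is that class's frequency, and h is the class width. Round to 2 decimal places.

105.94

N = 129; target position k = 25/100 · 129 = 32.25.
Cumulative frequencies: 18, 42, 62, 77, 104, 120, 129.
Observation 32.25 falls in the class 100 – <110.
L = 100, CF = 18, f = 24, h = 10.
P25 = 100 + ((32.25 − 18)/24)·10 = 100 + 5.9375 = 105.938.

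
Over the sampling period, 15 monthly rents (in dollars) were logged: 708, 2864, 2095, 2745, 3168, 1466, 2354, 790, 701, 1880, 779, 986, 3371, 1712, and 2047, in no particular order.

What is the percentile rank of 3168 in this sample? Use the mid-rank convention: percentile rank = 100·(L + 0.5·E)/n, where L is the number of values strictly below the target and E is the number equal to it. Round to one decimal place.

Sorted: 701, 708, 779, 790, 986, 1466, 1712, 1880, 2047, 2095, 2354, 2745, 2864, 3168, 3371.
Count below 3168: L = 13; count equal: E = 1; n = 15.
Percentile rank = 100·(13 + 0.5·1)/15 = 100·13.5/15 = 90.

90.0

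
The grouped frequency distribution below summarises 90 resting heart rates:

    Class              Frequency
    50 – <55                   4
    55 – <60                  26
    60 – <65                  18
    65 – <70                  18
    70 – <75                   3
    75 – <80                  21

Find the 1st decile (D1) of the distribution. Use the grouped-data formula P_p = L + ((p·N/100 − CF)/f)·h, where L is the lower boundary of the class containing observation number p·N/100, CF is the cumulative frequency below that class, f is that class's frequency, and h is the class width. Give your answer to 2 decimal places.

N = 90; target position k = 10/100 · 90 = 9.
Cumulative frequencies: 4, 30, 48, 66, 69, 90.
Observation 9 falls in the class 55 – <60.
L = 55, CF = 4, f = 26, h = 5.
P10 = 55 + ((9 − 4)/26)·5 = 55 + 0.961538 = 55.9615.

55.96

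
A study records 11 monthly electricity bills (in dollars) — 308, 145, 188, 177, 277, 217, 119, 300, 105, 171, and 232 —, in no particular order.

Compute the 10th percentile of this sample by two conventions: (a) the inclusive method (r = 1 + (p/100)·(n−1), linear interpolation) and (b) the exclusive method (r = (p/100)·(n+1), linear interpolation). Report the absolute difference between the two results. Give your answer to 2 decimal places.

Sorted: 105, 119, 145, 171, 177, 188, 217, 232, 277, 300, 308.
n = 11.
(a) r = 2 → value at rank 2 = 119.
(b) r = 1.2; between ranks 1 (105) and 2 (119): 107.8.
|119 − 107.8| = 11.2.

11.20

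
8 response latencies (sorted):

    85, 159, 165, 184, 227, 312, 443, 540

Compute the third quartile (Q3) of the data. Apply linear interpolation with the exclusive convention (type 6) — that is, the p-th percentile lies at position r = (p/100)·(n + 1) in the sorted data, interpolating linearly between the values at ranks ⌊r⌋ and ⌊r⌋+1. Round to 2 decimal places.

n = 8.
r = (75/100)·(8 + 1) = 6.75.
Rank 6 is 312 and rank 7 is 443.
Interpolate: 312 + 0.75·(443 − 312) = 312 + 0.75·131 = 410.25.

410.25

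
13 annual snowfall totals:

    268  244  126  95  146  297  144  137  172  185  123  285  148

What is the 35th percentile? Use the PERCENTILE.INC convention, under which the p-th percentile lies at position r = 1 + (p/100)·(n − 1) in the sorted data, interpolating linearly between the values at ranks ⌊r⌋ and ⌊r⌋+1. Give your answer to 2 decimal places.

Sorted: 95, 123, 126, 137, 144, 146, 148, 172, 185, 244, 268, 285, 297.
n = 13.
r = 1 + (35/100)·(13 − 1) = 1 + 4.2 = 5.2.
Rank 5 is 144 and rank 6 is 146.
Interpolate: 144 + 0.2·(146 − 144) = 144 + 0.2·2 = 144.4.

144.40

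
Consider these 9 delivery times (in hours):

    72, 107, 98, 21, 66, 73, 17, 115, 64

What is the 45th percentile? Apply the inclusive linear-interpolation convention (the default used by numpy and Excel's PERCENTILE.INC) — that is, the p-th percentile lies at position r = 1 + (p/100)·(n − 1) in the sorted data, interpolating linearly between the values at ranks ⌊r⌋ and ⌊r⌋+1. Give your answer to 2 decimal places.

Sorted: 17, 21, 64, 66, 72, 73, 98, 107, 115.
n = 9.
r = 1 + (45/100)·(9 − 1) = 1 + 3.6 = 4.6.
Rank 4 is 66 and rank 5 is 72.
Interpolate: 66 + 0.6·(72 − 66) = 66 + 0.6·6 = 69.6.

69.60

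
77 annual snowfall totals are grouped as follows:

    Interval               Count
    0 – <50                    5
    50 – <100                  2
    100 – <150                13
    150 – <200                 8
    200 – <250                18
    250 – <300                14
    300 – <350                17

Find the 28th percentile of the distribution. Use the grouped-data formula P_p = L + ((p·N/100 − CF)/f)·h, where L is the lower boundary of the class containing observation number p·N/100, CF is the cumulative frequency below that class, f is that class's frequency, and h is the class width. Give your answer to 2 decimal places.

N = 77; target position k = 28/100 · 77 = 21.56.
Cumulative frequencies: 5, 7, 20, 28, 46, 60, 77.
Observation 21.56 falls in the class 150 – <200.
L = 150, CF = 20, f = 8, h = 50.
P28 = 150 + ((21.56 − 20)/8)·50 = 150 + 9.75 = 159.75.

159.75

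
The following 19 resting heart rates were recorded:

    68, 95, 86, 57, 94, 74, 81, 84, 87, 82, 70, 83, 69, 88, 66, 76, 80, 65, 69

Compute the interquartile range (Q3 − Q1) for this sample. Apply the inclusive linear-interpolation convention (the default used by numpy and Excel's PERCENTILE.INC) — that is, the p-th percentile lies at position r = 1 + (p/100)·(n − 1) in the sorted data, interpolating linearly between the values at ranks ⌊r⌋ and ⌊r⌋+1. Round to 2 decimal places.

16.00

Sorted: 57, 65, 66, 68, 69, 69, 70, 74, 76, 80, 81, 82, 83, 84, 86, 87, 88, 94, 95.
n = 19.
P25: r = 5.5; ranks 5–6 are 69, 69; interpolating gives 69.
P75: r = 14.5; ranks 14–15 are 84, 86; interpolating gives 85.
Difference: 85 − 69 = 16.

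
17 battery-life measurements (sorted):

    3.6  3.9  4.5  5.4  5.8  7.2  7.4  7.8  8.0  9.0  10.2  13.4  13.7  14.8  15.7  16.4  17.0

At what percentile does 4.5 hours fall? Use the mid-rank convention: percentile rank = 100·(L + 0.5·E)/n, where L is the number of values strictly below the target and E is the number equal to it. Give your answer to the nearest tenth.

14.7

Count below 4.5: L = 2; count equal: E = 1; n = 17.
Percentile rank = 100·(2 + 0.5·1)/17 = 100·2.5/17 = 14.71.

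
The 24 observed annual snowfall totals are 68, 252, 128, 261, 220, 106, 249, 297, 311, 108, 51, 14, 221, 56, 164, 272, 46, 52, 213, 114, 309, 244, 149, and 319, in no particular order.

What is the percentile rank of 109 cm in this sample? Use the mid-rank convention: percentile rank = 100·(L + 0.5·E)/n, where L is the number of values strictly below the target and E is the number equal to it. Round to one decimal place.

33.3

Sorted: 14, 46, 51, 52, 56, 68, 106, 108, 114, 128, 149, 164, 213, 220, 221, 244, 249, 252, 261, 272, 297, 309, 311, 319.
Count below 109: L = 8; count equal: E = 0; n = 24.
Percentile rank = 100·(8 + 0.5·0)/24 = 100·8/24 = 33.33.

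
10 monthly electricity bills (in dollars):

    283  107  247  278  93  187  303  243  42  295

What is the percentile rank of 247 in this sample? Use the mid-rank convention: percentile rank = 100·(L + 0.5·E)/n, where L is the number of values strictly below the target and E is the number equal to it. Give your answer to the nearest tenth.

Sorted: 42, 93, 107, 187, 243, 247, 278, 283, 295, 303.
Count below 247: L = 5; count equal: E = 1; n = 10.
Percentile rank = 100·(5 + 0.5·1)/10 = 100·5.5/10 = 55.

55.0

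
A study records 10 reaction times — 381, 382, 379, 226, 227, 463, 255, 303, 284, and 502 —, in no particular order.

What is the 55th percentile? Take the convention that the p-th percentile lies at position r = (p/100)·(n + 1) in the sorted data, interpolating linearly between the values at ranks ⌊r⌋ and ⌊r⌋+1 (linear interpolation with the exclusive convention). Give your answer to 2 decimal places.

Sorted: 226, 227, 255, 284, 303, 379, 381, 382, 463, 502.
n = 10.
r = (55/100)·(10 + 1) = 6.05.
Rank 6 is 379 and rank 7 is 381.
Interpolate: 379 + 0.05·(381 − 379) = 379 + 0.05·2 = 379.1.

379.10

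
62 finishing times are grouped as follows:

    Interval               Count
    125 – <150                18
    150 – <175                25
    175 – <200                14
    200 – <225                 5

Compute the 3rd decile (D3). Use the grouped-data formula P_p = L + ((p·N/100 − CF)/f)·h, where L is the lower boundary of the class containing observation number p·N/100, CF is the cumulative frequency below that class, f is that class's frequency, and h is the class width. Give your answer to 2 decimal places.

150.60

N = 62; target position k = 30/100 · 62 = 18.6.
Cumulative frequencies: 18, 43, 57, 62.
Observation 18.6 falls in the class 150 – <175.
L = 150, CF = 18, f = 25, h = 25.
P30 = 150 + ((18.6 − 18)/25)·25 = 150 + 0.6 = 150.6.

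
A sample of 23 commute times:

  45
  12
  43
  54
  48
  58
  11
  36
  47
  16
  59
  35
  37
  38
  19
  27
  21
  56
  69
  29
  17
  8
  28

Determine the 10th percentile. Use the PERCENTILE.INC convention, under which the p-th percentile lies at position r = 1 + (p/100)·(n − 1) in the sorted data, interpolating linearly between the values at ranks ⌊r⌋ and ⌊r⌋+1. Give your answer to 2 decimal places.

Sorted: 8, 11, 12, 16, 17, 19, 21, 27, 28, 29, 35, 36, 37, 38, 43, 45, 47, 48, 54, 56, 58, 59, 69.
n = 23.
r = 1 + (10/100)·(23 − 1) = 1 + 2.2 = 3.2.
Rank 3 is 12 and rank 4 is 16.
Interpolate: 12 + 0.2·(16 − 12) = 12 + 0.2·4 = 12.8.

12.80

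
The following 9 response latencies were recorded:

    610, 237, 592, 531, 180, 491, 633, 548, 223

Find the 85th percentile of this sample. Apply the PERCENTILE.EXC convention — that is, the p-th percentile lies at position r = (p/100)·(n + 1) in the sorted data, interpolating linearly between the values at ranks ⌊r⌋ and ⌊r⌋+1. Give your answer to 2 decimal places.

Sorted: 180, 223, 237, 491, 531, 548, 592, 610, 633.
n = 9.
r = (85/100)·(9 + 1) = 8.5.
Rank 8 is 610 and rank 9 is 633.
Interpolate: 610 + 0.5·(633 − 610) = 610 + 0.5·23 = 621.5.

621.50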